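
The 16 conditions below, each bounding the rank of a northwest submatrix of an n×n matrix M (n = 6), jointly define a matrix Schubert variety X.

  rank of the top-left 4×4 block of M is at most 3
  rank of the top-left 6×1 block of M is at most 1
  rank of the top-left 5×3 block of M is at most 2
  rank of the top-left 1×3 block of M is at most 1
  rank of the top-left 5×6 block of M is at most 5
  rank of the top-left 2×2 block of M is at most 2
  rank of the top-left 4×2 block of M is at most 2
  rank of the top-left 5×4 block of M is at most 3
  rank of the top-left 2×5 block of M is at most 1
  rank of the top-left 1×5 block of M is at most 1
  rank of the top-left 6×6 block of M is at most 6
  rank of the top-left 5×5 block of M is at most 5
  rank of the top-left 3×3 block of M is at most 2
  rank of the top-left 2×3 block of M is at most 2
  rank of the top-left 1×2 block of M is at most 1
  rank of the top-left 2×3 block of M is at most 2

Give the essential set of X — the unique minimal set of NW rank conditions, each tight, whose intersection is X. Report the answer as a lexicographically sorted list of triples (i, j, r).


Computing R[i][j] = min implied NW-rank bound (n=6, 16 conditions):

  row 1: 1  1  1  1  1  1
  row 2: 1  1  1  1  1  2
  row 3: 1  2  2  2  2  3
  row 4: 1  2  2  3  3  4
  row 5: 1  2  2  3  4  5
  row 6: 1  2  3  4  5  6

reading off 1-entries of Δ²R: w = (1, 6, 2, 4, 5, 3).

D(w) has 6 cells with 2 SE-corners; essential set:

[(2, 5, 1), (5, 3, 2)]


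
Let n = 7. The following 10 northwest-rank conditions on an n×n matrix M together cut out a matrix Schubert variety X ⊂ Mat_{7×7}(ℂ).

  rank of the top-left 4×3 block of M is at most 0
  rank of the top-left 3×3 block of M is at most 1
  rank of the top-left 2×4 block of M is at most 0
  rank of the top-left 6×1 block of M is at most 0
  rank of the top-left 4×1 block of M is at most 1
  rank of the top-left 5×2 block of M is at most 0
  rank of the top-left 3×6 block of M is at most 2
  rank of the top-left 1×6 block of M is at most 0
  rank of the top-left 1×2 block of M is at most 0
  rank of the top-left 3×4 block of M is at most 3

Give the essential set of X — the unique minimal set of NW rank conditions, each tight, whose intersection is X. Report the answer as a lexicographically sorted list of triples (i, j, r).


The tightest implied rank at each (i,j), from the 10 conditions:

  row 1: 0 | 0 | 0 | 0 | 0 | 0 | 1
  row 2: 0 | 0 | 0 | 0 | 1 | 1 | 2
  row 3: 0 | 0 | 0 | 1 | 2 | 2 | 3
  row 4: 0 | 0 | 0 | 1 | 2 | 3 | 4
  row 5: 0 | 0 | 1 | 2 | 3 | 4 | 5
  row 6: 0 | 1 | 2 | 3 | 4 | 5 | 6
  row 7: 1 | 2 | 3 | 4 | 5 | 6 | 7

giving w = (7, 5, 4, 6, 3, 2, 1) via Δ²R.

|D(w)|=19, |Ess(w)|=5:

[(1, 6, 0), (2, 4, 0), (4, 3, 0), (5, 2, 0), (6, 1, 0)]


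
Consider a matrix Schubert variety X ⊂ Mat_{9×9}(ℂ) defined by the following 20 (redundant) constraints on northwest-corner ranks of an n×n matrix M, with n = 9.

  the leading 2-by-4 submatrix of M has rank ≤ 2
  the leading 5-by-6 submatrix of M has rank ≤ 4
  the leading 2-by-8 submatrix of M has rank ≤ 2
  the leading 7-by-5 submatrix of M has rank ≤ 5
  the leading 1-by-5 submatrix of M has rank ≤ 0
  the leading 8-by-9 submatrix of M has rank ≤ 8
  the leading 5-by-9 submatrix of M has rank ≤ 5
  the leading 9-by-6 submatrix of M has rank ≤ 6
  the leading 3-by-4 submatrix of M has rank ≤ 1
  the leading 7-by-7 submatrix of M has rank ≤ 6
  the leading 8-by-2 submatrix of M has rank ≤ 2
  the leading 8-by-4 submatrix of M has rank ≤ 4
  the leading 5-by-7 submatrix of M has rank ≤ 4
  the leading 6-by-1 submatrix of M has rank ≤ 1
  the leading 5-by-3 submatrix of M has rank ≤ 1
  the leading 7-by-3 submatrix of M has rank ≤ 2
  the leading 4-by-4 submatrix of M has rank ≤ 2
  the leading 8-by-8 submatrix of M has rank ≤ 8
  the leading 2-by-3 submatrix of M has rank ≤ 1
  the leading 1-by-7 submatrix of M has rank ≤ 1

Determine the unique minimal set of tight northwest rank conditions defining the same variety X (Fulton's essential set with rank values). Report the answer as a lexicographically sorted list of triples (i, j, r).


Computing R[i][j] = min implied NW-rank bound (n=9, 20 conditions):

  row 1: 0 0 0 0 0 1 1 1 1
  row 2: 1 1 1 1 1 2 2 2 2
  row 3: 1 1 1 1 2 3 3 3 3
  row 4: 1 1 1 2 3 4 4 4 4
  row 5: 1 1 1 2 3 4 4 5 5
  row 6: 1 2 2 3 4 5 5 6 6
  row 7: 1 2 2 3 4 5 6 7 7
  row 8: 1 2 3 4 5 6 7 8 8
  row 9: 1 2 3 4 5 6 7 8 9

second differences of R give the permutation w = (6, 1, 5, 4, 8, 2, 7, 3, 9).

5 SE-corners of the 14-cell Rothe diagram give Ess(w):

[(1, 5, 0), (3, 4, 1), (5, 3, 1), (5, 7, 4), (7, 3, 2)]


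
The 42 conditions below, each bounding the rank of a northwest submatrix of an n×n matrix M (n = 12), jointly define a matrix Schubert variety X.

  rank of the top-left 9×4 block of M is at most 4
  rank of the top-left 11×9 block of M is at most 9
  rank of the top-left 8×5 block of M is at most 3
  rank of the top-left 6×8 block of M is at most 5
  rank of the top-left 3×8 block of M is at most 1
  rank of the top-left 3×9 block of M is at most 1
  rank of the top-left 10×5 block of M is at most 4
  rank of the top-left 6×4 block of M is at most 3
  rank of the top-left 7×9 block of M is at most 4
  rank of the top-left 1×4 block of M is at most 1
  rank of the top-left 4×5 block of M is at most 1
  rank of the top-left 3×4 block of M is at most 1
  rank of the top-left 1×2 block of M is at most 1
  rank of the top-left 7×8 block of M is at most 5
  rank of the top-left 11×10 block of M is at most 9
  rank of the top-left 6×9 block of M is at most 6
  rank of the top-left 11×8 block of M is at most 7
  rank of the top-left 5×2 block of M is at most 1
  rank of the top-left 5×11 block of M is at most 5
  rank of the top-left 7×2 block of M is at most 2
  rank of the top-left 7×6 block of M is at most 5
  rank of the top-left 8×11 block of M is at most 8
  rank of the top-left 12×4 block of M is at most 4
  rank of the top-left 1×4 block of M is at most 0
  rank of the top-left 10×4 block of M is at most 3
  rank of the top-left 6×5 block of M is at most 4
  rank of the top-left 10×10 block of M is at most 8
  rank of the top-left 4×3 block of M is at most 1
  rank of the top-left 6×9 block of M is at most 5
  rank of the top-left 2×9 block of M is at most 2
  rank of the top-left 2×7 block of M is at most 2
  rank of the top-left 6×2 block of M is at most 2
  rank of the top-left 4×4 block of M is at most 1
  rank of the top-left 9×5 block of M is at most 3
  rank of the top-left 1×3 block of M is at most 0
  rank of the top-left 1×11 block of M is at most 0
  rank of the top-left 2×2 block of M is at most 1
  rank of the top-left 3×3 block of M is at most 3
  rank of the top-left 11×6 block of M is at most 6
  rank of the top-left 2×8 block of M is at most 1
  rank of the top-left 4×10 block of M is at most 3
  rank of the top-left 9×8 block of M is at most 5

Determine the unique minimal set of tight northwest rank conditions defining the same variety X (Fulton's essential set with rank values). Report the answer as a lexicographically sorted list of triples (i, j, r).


Rank table r_w(12×12) implied by the 42 constraints:

  row 1: 0, 0, 0, 0, 0, 0, 0, 0, 0, 0, 0, 1
  row 2: 1, 1, 1, 1, 1, 1, 1, 1, 1, 1, 1, 2
  row 3: 1, 1, 1, 1, 1, 1, 1, 1, 1, 2, 2, 3
  row 4: 1, 1, 1, 1, 1, 2, 2, 2, 2, 3, 3, 4
  row 5: 1, 1, 2, 2, 2, 3, 3, 3, 3, 4, 4, 5
  row 6: 1, 2, 3, 3, 3, 4, 4, 4, 4, 5, 5, 6
  row 7: 1, 2, 3, 3, 3, 4, 4, 4, 4, 5, 6, 7
  row 8: 1, 2, 3, 3, 3, 4, 5, 5, 5, 6, 7, 8
  row 9: 1, 2, 3, 3, 3, 4, 5, 5, 6, 7, 8, 9
  row 10: 1, 2, 3, 3, 4, 5, 6, 6, 7, 8, 9, 10
  row 11: 1, 2, 3, 4, 5, 6, 7, 7, 8, 9, 10, 11
  row 12: 1, 2, 3, 4, 5, 6, 7, 8, 9, 10, 11, 12

so w = (12, 1, 10, 6, 3, 2, 11, 7, 9, 5, 4, 8).

Rothe diagram D(w) (35 cells), 8 SE-corners (essential conditions):

[(1, 11, 0), (3, 9, 1), (4, 5, 1), (5, 2, 1), (7, 9, 4), (9, 5, 3), (9, 8, 5), (10, 4, 3)]


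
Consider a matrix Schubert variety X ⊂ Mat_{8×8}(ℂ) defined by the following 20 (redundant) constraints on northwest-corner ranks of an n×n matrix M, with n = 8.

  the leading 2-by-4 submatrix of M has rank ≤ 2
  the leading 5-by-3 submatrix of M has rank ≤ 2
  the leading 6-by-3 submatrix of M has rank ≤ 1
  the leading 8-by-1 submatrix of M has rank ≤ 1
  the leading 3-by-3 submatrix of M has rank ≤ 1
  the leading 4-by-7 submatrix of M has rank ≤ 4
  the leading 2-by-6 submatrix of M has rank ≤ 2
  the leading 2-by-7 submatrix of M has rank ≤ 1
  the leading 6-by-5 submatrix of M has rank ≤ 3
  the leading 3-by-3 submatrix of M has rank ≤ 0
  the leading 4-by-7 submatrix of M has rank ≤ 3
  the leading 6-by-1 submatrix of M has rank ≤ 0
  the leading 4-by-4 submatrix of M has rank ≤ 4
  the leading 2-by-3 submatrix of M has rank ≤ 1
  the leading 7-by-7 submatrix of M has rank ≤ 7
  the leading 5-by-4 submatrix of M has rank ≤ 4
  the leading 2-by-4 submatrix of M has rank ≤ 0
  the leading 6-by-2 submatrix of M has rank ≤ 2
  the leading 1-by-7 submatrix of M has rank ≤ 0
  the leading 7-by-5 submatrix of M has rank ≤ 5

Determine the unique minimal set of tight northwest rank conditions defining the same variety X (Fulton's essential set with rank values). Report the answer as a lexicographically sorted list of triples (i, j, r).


The tightest implied rank at each (i,j), from the 20 conditions:

  R[1]: 0 | 0 | 0 | 0 | 0 | 0 | 0 | 1
  R[2]: 0 | 0 | 0 | 0 | 1 | 1 | 1 | 2
  R[3]: 0 | 0 | 0 | 1 | 2 | 2 | 2 | 3
  R[4]: 0 | 1 | 1 | 2 | 3 | 3 | 3 | 4
  R[5]: 0 | 1 | 1 | 2 | 3 | 4 | 4 | 5
  R[6]: 0 | 1 | 1 | 2 | 3 | 4 | 5 | 6
  R[7]: 1 | 2 | 2 | 3 | 4 | 5 | 6 | 7
  R[8]: 1 | 2 | 3 | 4 | 5 | 6 | 7 | 8

hence w(1..8) = (8, 5, 4, 2, 6, 7, 1, 3).

5 SE-corners of the 19-cell Rothe diagram give Ess(w):

[(1, 7, 0), (2, 4, 0), (3, 3, 0), (6, 1, 0), (6, 3, 1)]


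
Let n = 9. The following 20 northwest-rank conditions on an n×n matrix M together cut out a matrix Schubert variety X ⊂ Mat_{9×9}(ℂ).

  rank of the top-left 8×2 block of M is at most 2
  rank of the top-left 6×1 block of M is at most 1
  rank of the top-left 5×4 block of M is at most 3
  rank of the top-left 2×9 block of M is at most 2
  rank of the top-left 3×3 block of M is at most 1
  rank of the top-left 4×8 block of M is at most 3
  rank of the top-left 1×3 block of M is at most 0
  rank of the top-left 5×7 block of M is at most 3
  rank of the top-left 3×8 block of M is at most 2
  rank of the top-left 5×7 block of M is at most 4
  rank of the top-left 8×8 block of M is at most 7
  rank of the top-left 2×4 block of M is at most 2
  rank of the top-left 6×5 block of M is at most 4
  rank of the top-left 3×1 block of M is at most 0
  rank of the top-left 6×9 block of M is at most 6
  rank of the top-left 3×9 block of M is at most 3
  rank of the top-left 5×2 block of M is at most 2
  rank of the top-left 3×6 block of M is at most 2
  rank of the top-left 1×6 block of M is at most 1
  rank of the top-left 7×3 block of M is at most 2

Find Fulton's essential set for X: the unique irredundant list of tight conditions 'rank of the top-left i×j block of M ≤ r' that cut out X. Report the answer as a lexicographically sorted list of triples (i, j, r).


Reconstructing r_w from the 20 given conditions:

  0 0 0 1 1 1 1 1 1
  0 1 1 2 2 2 2 2 2
  0 1 1 2 2 2 2 2 3
  1 2 2 3 3 3 3 3 4
  1 2 2 3 3 3 3 4 5
  1 2 2 3 4 4 4 5 6
  1 2 2 3 4 5 5 6 7
  1 2 3 4 5 6 6 7 8
  1 2 3 4 5 6 7 8 9

second differences of R give the permutation w = (4, 2, 9, 1, 8, 5, 6, 3, 7).

D(w) has 16 cells with 6 SE-corners; essential set:

[(1, 3, 0), (3, 1, 0), (3, 3, 1), (3, 8, 2), (5, 7, 3), (7, 3, 2)]


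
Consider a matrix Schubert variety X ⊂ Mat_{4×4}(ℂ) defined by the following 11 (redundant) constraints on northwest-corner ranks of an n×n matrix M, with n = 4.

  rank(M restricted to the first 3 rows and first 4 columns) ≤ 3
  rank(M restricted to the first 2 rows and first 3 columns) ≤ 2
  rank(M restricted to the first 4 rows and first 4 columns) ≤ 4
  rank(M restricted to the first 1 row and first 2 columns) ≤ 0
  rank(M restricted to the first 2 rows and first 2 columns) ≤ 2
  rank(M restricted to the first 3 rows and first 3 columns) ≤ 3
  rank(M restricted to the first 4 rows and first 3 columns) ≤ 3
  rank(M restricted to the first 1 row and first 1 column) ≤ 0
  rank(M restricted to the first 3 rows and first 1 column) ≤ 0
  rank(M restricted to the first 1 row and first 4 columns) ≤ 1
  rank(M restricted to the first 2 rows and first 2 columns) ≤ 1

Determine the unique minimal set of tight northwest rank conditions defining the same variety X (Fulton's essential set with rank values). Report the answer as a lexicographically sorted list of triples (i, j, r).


Rank table r_w(4×4) implied by the 11 constraints:

  row 1: 0, 0, 1, 1
  row 2: 0, 1, 2, 2
  row 3: 0, 1, 2, 3
  row 4: 1, 2, 3, 4

reading off 1-entries of Δ²R: w = (3, 2, 4, 1).

D(w) has 4 cells with 2 SE-corners; essential set:

[(1, 2, 0), (3, 1, 0)]


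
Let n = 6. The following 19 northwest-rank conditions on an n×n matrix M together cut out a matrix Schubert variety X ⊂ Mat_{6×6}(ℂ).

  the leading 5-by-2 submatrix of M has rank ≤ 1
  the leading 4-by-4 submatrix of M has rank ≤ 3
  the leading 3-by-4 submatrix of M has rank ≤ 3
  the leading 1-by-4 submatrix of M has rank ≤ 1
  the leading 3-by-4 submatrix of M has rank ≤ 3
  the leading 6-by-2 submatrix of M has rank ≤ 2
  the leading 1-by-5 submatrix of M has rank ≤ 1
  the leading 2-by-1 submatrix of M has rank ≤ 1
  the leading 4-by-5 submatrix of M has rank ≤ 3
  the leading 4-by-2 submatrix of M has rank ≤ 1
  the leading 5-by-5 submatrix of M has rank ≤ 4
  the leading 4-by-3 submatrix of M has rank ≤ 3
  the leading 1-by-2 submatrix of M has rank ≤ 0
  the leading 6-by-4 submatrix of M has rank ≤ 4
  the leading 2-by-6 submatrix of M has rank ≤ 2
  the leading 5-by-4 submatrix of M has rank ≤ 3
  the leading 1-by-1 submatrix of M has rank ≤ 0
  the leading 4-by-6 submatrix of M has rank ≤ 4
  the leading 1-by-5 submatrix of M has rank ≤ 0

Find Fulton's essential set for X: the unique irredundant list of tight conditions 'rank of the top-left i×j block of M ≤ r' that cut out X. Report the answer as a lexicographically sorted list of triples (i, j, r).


Recovering R(i,j) via the rank-extension bound from the 19 conditions:

  i=1: 0  0  0  0  0  1
  i=2: 1  1  1  1  1  2
  i=3: 1  1  2  2  2  3
  i=4: 1  1  2  3  3  4
  i=5: 1  1  2  3  4  5
  i=6: 1  2  3  4  5  6

the unique w with this rank table is (6, 1, 3, 4, 5, 2).

2 SE-corners of the 8-cell Rothe diagram give Ess(w):

[(1, 5, 0), (5, 2, 1)]


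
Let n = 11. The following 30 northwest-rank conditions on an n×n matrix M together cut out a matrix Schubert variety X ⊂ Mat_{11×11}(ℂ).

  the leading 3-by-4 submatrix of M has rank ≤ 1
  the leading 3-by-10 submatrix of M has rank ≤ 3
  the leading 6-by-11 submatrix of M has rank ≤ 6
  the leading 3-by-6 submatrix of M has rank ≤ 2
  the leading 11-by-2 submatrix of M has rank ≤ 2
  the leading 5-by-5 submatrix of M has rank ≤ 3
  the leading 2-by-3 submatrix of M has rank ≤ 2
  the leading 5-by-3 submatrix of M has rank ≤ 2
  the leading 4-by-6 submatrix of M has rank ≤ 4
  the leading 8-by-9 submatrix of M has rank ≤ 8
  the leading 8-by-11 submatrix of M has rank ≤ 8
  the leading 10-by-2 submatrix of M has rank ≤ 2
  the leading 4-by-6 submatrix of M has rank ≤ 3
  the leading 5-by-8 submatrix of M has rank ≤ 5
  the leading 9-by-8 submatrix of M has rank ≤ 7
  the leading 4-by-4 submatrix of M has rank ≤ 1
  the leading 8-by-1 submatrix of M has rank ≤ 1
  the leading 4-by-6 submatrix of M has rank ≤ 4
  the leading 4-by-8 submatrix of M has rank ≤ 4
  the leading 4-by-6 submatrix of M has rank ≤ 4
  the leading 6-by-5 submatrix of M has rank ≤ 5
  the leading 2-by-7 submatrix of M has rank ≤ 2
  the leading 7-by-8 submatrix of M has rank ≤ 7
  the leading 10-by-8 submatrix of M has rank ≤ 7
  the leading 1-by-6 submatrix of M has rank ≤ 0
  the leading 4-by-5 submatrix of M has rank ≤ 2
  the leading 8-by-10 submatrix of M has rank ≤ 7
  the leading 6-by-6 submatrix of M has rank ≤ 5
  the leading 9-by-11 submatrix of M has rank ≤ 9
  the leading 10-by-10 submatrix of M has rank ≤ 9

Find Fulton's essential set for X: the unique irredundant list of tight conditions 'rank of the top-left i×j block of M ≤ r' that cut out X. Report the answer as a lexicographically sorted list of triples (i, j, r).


Rank table r_w(11×11) implied by the 30 constraints:

  i=1: 0 | 0 | 0 | 0 | 0 | 0 | 1 | 1 | 1 | 1 | 1
  i=2: 1 | 1 | 1 | 1 | 1 | 1 | 2 | 2 | 2 | 2 | 2
  i=3: 1 | 1 | 1 | 1 | 2 | 2 | 3 | 3 | 3 | 3 | 3
  i=4: 1 | 1 | 1 | 1 | 2 | 3 | 4 | 4 | 4 | 4 | 4
  i=5: 1 | 2 | 2 | 2 | 3 | 4 | 5 | 5 | 5 | 5 | 5
  i=6: 1 | 2 | 3 | 3 | 4 | 5 | 6 | 6 | 6 | 6 | 6
  i=7: 1 | 2 | 3 | 4 | 5 | 6 | 7 | 7 | 7 | 7 | 7
  i=8: 1 | 2 | 3 | 4 | 5 | 6 | 7 | 7 | 7 | 7 | 8
  i=9: 1 | 2 | 3 | 4 | 5 | 6 | 7 | 7 | 8 | 8 | 9
  i=10: 1 | 2 | 3 | 4 | 5 | 6 | 7 | 7 | 8 | 9 | 10
  i=11: 1 | 2 | 3 | 4 | 5 | 6 | 7 | 8 | 9 | 10 | 11

so w = (7, 1, 5, 6, 2, 3, 4, 11, 9, 10, 8).

D(w) has 17 cells with 4 SE-corners; essential set:

[(1, 6, 0), (4, 4, 1), (8, 10, 7), (10, 8, 7)]


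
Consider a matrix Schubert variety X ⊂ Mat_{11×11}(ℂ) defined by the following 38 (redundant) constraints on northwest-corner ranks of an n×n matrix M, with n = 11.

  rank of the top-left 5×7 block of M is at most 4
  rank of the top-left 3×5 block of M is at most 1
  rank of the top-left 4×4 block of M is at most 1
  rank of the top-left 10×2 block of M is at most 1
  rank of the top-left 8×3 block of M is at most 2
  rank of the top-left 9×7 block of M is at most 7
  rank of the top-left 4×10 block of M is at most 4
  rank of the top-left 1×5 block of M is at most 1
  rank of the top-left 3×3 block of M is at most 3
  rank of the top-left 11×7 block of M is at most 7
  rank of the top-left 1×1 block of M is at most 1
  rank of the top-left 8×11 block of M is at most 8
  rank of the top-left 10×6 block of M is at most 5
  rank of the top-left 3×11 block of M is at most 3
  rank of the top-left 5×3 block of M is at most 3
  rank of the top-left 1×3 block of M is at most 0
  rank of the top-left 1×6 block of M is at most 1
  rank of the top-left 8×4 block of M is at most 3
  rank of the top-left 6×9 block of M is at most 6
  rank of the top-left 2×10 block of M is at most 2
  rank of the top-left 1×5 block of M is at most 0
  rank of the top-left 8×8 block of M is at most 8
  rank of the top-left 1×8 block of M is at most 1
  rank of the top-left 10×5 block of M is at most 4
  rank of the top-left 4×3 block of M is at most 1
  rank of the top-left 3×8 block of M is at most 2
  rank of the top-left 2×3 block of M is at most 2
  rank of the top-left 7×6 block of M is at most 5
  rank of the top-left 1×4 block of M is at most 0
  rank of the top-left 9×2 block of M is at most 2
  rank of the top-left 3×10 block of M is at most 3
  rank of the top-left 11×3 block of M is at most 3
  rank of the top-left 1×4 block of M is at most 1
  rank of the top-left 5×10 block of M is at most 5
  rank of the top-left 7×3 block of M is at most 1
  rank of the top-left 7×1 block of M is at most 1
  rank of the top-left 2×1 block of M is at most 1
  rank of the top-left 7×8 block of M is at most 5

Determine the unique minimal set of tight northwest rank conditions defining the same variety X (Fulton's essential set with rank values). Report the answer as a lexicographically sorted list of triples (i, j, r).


Propagating the 38 rank bounds to every northwest block:

  R[1]: 0 0 0 0 0 1 1 1 1 1 1
  R[2]: 1 1 1 1 1 2 2 2 2 2 2
  R[3]: 1 1 1 1 1 2 2 2 3 3 3
  R[4]: 1 1 1 1 2 3 3 3 4 4 4
  R[5]: 1 1 1 2 3 4 4 4 5 5 5
  R[6]: 1 1 1 2 3 4 5 5 6 6 6
  R[7]: 1 1 1 2 3 4 5 5 6 7 7
  R[8]: 1 1 2 3 4 5 6 6 7 8 8
  R[9]: 1 1 2 3 4 5 6 7 8 9 9
  R[10]: 1 1 2 3 4 5 6 7 8 9 10
  R[11]: 1 2 3 4 5 6 7 8 9 10 11

reading off 1-entries of Δ²R: w = (6, 1, 9, 5, 4, 7, 10, 3, 8, 11, 2).

D(w) has 24 cells with 7 SE-corners; essential set:

[(1, 5, 0), (3, 5, 1), (3, 8, 2), (4, 4, 1), (7, 3, 1), (7, 8, 5), (10, 2, 1)]


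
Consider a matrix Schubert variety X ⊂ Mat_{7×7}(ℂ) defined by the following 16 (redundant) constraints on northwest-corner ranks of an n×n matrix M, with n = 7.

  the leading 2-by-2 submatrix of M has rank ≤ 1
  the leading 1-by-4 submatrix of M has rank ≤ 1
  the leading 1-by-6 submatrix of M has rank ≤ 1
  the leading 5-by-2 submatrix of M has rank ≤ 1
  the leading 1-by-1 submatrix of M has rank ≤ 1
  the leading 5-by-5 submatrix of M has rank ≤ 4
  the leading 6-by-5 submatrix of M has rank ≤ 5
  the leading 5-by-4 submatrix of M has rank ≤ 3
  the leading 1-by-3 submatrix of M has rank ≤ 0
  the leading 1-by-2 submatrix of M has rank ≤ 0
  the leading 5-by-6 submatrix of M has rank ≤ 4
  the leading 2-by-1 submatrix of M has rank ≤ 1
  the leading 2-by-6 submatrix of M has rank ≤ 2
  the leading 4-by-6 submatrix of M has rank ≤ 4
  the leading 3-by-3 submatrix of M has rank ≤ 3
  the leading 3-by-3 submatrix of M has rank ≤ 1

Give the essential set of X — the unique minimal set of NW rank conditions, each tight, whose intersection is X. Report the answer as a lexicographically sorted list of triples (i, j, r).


Recovering R(i,j) via the rank-extension bound from the 16 conditions:

  0 | 0 | 0 | 1 | 1 | 1 | 1
  1 | 1 | 1 | 2 | 2 | 2 | 2
  1 | 1 | 1 | 2 | 3 | 3 | 3
  1 | 1 | 2 | 3 | 4 | 4 | 4
  1 | 1 | 2 | 3 | 4 | 4 | 5
  1 | 2 | 3 | 4 | 5 | 5 | 6
  1 | 2 | 3 | 4 | 5 | 6 | 7

second differences of R give the permutation w = (4, 1, 5, 3, 7, 2, 6).

D(w) has 8 cells with 4 SE-corners; essential set:

[(1, 3, 0), (3, 3, 1), (5, 2, 1), (5, 6, 4)]


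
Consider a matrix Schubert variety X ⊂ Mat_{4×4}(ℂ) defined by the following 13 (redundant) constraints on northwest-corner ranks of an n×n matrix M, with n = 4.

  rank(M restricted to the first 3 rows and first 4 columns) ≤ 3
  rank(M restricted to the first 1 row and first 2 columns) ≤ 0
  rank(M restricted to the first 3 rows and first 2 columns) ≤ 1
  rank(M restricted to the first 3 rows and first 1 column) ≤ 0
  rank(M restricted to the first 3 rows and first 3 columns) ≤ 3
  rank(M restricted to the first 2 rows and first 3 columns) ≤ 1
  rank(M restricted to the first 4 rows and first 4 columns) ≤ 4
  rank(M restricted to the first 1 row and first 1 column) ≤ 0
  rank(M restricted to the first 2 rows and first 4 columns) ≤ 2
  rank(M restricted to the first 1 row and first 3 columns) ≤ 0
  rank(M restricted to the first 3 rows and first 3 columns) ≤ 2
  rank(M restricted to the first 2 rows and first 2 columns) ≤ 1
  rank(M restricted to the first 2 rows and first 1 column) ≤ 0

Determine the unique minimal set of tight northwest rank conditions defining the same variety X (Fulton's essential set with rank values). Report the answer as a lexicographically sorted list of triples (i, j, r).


Propagating the 13 rank bounds to every northwest block:

  i=1: 0 0 0 1
  i=2: 0 1 1 2
  i=3: 0 1 2 3
  i=4: 1 2 3 4

so w = (4, 2, 3, 1).

2 SE-corners of the 5-cell Rothe diagram give Ess(w):

[(1, 3, 0), (3, 1, 0)]


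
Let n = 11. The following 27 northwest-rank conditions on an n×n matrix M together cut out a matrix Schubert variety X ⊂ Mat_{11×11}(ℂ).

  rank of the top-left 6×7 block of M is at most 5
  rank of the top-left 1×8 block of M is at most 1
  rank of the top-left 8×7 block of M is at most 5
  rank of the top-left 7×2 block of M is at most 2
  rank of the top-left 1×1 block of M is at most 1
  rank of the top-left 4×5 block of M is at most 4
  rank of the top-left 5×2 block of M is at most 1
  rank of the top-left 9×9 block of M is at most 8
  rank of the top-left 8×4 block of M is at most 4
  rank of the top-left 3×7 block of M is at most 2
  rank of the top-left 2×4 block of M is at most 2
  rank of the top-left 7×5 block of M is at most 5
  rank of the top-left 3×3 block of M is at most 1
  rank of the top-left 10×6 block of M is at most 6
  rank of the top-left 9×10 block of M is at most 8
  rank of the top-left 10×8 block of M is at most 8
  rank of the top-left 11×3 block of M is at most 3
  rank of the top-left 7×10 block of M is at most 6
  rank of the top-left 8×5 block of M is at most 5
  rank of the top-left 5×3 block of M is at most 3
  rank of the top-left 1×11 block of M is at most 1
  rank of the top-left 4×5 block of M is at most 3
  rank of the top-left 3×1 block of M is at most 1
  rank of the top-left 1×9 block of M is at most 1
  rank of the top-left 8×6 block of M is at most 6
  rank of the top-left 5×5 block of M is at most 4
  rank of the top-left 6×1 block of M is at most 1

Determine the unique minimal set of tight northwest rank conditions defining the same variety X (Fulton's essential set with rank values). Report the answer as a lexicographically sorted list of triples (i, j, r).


Computing R[i][j] = min implied NW-rank bound (n=11, 27 conditions):

  i=1: 1 1 1 1 1 1 1 1 1 1 1
  i=2: 1 1 1 2 2 2 2 2 2 2 2
  i=3: 1 1 1 2 2 2 2 3 3 3 3
  i=4: 1 1 2 3 3 3 3 4 4 4 4
  i=5: 1 1 2 3 4 4 4 5 5 5 5
  i=6: 1 2 3 4 5 5 5 6 6 6 6
  i=7: 1 2 3 4 5 5 5 6 6 6 7
  i=8: 1 2 3 4 5 5 5 6 7 7 8
  i=9: 1 2 3 4 5 6 6 7 8 8 9
  i=10: 1 2 3 4 5 6 7 8 9 9 10
  i=11: 1 2 3 4 5 6 7 8 9 10 11

the unique w with this rank table is (1, 4, 8, 3, 5, 2, 11, 9, 6, 7, 10).

5 SE-corners of the 15-cell Rothe diagram give Ess(w):

[(3, 3, 1), (3, 7, 2), (5, 2, 1), (7, 10, 6), (8, 7, 5)]


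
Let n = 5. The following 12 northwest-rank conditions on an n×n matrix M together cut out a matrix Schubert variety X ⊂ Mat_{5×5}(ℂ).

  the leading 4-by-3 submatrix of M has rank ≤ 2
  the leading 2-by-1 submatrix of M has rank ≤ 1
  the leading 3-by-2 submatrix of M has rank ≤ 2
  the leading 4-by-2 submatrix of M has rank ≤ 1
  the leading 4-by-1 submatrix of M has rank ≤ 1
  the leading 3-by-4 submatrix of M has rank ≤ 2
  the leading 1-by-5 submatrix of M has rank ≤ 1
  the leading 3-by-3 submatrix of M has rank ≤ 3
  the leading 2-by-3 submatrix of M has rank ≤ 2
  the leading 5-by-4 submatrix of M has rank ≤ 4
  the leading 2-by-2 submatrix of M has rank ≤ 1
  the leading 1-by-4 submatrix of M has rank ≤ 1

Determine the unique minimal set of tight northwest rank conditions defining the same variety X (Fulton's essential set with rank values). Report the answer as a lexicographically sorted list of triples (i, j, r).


Propagating the 12 rank bounds to every northwest block:

  R[1]: 1 | 1 | 1 | 1 | 1
  R[2]: 1 | 1 | 2 | 2 | 2
  R[3]: 1 | 1 | 2 | 2 | 3
  R[4]: 1 | 1 | 2 | 3 | 4
  R[5]: 1 | 2 | 3 | 4 | 5

second differences of R give the permutation w = (1, 3, 5, 4, 2).

Rothe diagram D(w) (4 cells), 2 SE-corners (essential conditions):

[(3, 4, 2), (4, 2, 1)]


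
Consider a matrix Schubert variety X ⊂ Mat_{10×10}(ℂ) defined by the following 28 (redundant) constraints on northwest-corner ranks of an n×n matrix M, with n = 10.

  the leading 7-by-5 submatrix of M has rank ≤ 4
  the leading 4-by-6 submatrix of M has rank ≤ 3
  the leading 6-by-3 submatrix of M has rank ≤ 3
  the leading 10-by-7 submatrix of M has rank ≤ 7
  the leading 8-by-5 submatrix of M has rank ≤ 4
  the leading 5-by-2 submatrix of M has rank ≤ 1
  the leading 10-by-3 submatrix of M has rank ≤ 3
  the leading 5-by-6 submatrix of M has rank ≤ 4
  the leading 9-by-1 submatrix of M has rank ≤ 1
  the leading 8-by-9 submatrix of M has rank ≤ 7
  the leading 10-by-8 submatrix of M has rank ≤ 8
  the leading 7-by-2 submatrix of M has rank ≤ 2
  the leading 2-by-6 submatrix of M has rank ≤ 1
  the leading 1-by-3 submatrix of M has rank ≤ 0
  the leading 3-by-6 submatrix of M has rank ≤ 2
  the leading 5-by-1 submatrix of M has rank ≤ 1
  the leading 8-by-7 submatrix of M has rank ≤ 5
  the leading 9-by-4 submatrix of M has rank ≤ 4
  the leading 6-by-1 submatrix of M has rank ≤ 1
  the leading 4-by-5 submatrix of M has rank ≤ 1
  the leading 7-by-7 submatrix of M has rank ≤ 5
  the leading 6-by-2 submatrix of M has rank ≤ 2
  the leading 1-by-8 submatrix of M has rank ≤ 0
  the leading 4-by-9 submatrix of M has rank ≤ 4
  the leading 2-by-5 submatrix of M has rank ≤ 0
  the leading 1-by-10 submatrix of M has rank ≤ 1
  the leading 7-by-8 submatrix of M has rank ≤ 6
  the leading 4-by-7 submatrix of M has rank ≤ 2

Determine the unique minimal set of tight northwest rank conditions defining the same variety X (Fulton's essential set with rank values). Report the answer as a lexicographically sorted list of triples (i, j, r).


Rank table r_w(10×10) implied by the 28 constraints:

  row 1: 0, 0, 0, 0, 0, 0, 0, 0, 1, 1
  row 2: 0, 0, 0, 0, 0, 1, 1, 1, 2, 2
  row 3: 1, 1, 1, 1, 1, 2, 2, 2, 3, 3
  row 4: 1, 1, 1, 1, 1, 2, 2, 3, 4, 4
  row 5: 1, 1, 2, 2, 2, 3, 3, 4, 5, 5
  row 6: 1, 2, 3, 3, 3, 4, 4, 5, 6, 6
  row 7: 1, 2, 3, 4, 4, 5, 5, 6, 7, 7
  row 8: 1, 2, 3, 4, 4, 5, 5, 6, 7, 8
  row 9: 1, 2, 3, 4, 5, 6, 6, 7, 8, 9
  row 10: 1, 2, 3, 4, 5, 6, 7, 8, 9, 10

hence w(1..10) = (9, 6, 1, 8, 3, 2, 4, 10, 5, 7).

7 SE-corners of the 21-cell Rothe diagram give Ess(w):

[(1, 8, 0), (2, 5, 0), (4, 5, 1), (4, 7, 2), (5, 2, 1), (8, 5, 4), (8, 7, 5)]


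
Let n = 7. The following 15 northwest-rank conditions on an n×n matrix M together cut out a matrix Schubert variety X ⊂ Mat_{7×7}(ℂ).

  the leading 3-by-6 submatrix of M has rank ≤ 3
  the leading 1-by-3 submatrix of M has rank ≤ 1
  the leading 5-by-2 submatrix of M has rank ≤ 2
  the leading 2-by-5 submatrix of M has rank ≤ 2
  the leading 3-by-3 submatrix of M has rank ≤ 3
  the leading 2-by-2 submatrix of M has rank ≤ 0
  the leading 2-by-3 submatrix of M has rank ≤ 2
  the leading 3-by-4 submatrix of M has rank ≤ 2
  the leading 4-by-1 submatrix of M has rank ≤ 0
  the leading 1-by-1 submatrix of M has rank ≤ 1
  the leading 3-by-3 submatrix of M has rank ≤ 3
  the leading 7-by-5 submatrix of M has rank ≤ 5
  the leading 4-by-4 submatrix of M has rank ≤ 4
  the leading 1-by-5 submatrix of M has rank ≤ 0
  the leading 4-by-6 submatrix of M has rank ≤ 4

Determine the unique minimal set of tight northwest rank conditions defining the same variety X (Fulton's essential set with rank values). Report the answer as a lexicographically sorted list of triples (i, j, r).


Computing R[i][j] = min implied NW-rank bound (n=7, 15 conditions):

  0, 0, 0, 0, 0, 1, 1
  0, 0, 1, 1, 1, 2, 2
  0, 1, 2, 2, 2, 3, 3
  0, 1, 2, 3, 3, 4, 4
  1, 2, 3, 4, 4, 5, 5
  1, 2, 3, 4, 5, 6, 6
  1, 2, 3, 4, 5, 6, 7

hence w(1..7) = (6, 3, 2, 4, 1, 5, 7).

ℓ(w)=9; the 3 essential cells (i,j,r):

[(1, 5, 0), (2, 2, 0), (4, 1, 0)]


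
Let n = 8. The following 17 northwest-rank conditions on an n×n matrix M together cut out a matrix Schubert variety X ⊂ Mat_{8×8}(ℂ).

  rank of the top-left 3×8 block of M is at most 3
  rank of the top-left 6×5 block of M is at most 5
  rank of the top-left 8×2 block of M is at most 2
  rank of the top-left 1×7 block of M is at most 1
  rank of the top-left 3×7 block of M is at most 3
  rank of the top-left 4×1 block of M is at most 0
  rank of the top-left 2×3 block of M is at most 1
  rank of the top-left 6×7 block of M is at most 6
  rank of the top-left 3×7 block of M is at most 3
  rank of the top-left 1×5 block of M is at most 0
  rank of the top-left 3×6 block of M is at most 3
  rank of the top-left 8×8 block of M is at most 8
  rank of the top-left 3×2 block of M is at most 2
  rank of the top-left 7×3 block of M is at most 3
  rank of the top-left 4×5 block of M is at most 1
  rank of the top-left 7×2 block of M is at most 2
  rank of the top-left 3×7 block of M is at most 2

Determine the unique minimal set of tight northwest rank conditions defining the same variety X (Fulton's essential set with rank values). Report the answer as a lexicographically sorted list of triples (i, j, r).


Propagating the 17 rank bounds to every northwest block:

  i=1: 0 0 0 0 0 1 1 1
  i=2: 0 1 1 1 1 2 2 2
  i=3: 0 1 1 1 1 2 2 3
  i=4: 0 1 1 1 1 2 3 4
  i=5: 1 2 2 2 2 3 4 5
  i=6: 1 2 3 3 3 4 5 6
  i=7: 1 2 3 4 4 5 6 7
  i=8: 1 2 3 4 5 6 7 8

reading off 1-entries of Δ²R: w = (6, 2, 8, 7, 1, 3, 4, 5).

ℓ(w)=15; the 4 essential cells (i,j,r):

[(1, 5, 0), (3, 7, 2), (4, 1, 0), (4, 5, 1)]


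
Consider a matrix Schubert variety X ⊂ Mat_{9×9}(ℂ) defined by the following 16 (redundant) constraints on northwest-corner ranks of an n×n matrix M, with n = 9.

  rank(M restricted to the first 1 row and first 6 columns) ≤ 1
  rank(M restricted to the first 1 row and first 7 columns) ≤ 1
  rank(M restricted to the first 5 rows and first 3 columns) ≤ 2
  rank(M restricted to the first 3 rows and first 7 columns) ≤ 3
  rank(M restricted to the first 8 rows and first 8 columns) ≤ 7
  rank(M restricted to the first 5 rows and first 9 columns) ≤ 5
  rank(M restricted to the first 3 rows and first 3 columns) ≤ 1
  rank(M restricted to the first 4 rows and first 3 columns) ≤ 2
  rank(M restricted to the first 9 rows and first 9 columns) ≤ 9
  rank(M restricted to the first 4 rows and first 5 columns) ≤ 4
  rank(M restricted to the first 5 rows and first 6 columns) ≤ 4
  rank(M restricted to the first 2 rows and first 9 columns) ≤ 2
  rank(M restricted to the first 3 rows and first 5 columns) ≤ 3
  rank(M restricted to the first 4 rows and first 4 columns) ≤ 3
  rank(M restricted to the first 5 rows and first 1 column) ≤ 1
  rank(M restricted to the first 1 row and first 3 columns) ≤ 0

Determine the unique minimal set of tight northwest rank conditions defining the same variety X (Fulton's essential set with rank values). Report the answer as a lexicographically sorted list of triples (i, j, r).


Rank table r_w(9×9) implied by the 16 constraints:

  row 1: 0 0 0 1 1 1 1 1 1
  row 2: 1 1 1 2 2 2 2 2 2
  row 3: 1 1 1 2 3 3 3 3 3
  row 4: 1 2 2 3 4 4 4 4 4
  row 5: 1 2 2 3 4 4 5 5 5
  row 6: 1 2 3 4 5 5 6 6 6
  row 7: 1 2 3 4 5 6 7 7 7
  row 8: 1 2 3 4 5 6 7 7 8
  row 9: 1 2 3 4 5 6 7 8 9

giving w = (4, 1, 5, 2, 7, 3, 6, 9, 8) via Δ²R.

Rothe diagram D(w) (8 cells), 5 SE-corners (essential conditions):

[(1, 3, 0), (3, 3, 1), (5, 3, 2), (5, 6, 4), (8, 8, 7)]


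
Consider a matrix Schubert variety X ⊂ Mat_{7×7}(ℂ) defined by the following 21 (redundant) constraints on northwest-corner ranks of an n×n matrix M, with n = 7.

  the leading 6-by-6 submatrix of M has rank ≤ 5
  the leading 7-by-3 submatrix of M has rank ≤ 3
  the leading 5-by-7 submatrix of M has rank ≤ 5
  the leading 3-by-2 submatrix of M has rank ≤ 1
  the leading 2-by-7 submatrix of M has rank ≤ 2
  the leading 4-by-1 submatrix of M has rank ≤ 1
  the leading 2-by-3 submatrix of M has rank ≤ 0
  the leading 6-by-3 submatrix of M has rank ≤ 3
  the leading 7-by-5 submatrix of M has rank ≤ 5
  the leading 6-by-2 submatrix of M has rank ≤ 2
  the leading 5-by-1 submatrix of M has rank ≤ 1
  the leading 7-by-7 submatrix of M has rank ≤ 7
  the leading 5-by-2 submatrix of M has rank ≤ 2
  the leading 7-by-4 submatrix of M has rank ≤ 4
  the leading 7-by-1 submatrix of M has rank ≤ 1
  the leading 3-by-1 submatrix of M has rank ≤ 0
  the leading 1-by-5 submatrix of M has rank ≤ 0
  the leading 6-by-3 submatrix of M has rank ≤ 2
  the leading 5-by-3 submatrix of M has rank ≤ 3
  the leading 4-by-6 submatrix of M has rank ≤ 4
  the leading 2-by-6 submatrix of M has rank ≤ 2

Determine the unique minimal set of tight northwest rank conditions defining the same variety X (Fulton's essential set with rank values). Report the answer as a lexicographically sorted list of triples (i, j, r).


Recovering R(i,j) via the rank-extension bound from the 21 conditions:

  R[1]: 0  0  0  0  0  1  1
  R[2]: 0  0  0  1  1  2  2
  R[3]: 0  1  1  2  2  3  3
  R[4]: 1  2  2  3  3  4  4
  R[5]: 1  2  2  3  4  5  5
  R[6]: 1  2  2  3  4  5  6
  R[7]: 1  2  3  4  5  6  7

so w = (6, 4, 2, 1, 5, 7, 3).

ℓ(w)=11; the 4 essential cells (i,j,r):

[(1, 5, 0), (2, 3, 0), (3, 1, 0), (6, 3, 2)]


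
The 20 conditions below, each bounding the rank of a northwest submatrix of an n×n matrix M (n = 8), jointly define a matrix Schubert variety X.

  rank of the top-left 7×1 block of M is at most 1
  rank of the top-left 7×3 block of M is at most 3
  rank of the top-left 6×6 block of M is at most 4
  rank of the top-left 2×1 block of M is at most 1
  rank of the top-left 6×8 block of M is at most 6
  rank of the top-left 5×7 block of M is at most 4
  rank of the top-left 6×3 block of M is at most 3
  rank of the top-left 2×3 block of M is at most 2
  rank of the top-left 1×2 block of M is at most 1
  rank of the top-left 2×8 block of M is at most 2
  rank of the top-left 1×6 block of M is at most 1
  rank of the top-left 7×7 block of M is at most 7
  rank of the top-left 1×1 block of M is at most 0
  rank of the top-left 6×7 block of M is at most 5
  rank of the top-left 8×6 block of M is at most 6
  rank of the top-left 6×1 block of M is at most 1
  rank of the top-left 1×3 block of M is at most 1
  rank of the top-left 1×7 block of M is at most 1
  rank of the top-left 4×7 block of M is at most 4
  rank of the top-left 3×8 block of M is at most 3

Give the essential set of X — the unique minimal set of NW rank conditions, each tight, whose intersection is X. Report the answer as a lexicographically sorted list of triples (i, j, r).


Computing R[i][j] = min implied NW-rank bound (n=8, 20 conditions):

  0, 1, 1, 1, 1, 1, 1, 1
  1, 2, 2, 2, 2, 2, 2, 2
  1, 2, 3, 3, 3, 3, 3, 3
  1, 2, 3, 4, 4, 4, 4, 4
  1, 2, 3, 4, 4, 4, 4, 5
  1, 2, 3, 4, 4, 4, 5, 6
  1, 2, 3, 4, 5, 5, 6, 7
  1, 2, 3, 4, 5, 6, 7, 8

hence w(1..8) = (2, 1, 3, 4, 8, 7, 5, 6).

3 SE-corners of the 6-cell Rothe diagram give Ess(w):

[(1, 1, 0), (5, 7, 4), (6, 6, 4)]


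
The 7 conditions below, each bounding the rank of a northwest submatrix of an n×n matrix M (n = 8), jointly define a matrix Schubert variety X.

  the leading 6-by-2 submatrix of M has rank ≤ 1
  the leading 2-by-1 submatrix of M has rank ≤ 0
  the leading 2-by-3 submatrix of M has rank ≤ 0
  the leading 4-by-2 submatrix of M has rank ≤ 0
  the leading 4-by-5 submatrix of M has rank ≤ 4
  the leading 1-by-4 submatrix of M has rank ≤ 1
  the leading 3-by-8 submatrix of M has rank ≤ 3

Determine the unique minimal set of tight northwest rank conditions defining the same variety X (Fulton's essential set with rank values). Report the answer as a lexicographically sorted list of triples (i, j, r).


Reconstructing r_w from the 7 given conditions:

  row 1: 0 0 0 1 1 1 1 1
  row 2: 0 0 0 1 2 2 2 2
  row 3: 0 0 1 2 3 3 3 3
  row 4: 0 0 1 2 3 4 4 4
  row 5: 1 1 2 3 4 5 5 5
  row 6: 1 1 2 3 4 5 6 6
  row 7: 1 2 3 4 5 6 7 7
  row 8: 1 2 3 4 5 6 7 8

hence w(1..8) = (4, 5, 3, 6, 1, 7, 2, 8).

ℓ(w)=11; the 3 essential cells (i,j,r):

[(2, 3, 0), (4, 2, 0), (6, 2, 1)]


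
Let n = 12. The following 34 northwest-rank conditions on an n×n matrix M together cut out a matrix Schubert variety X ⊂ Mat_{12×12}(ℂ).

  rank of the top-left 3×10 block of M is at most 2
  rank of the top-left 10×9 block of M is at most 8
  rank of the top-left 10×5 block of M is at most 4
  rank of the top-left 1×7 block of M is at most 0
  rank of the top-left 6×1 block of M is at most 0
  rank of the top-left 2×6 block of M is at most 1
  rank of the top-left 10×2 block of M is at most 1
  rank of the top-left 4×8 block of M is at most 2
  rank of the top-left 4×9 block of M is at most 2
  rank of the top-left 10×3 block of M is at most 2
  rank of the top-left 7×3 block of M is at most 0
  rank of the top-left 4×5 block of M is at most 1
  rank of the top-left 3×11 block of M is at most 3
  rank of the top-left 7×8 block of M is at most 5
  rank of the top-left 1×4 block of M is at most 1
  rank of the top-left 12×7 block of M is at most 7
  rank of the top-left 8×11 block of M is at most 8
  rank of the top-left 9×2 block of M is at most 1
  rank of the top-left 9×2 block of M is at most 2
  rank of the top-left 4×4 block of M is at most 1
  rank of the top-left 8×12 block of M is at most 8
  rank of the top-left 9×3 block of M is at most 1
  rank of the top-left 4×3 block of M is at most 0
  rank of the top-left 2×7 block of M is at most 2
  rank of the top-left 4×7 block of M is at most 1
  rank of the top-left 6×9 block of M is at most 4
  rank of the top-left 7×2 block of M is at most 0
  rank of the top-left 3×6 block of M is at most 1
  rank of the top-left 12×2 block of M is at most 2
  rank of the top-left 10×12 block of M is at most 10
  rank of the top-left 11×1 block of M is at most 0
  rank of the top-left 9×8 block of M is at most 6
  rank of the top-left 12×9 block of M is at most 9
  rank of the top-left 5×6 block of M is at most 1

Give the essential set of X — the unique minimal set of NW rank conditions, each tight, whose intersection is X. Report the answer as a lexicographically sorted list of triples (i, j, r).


The tightest implied rank at each (i,j), from the 34 conditions:

  i=1: 0, 0, 0, 0, 0, 0, 0, 1, 1, 1, 1, 1
  i=2: 0, 0, 0, 1, 1, 1, 1, 2, 2, 2, 2, 2
  i=3: 0, 0, 0, 1, 1, 1, 1, 2, 2, 2, 3, 3
  i=4: 0, 0, 0, 1, 1, 1, 1, 2, 2, 3, 4, 4
  i=5: 0, 0, 0, 1, 1, 1, 2, 3, 3, 4, 5, 5
  i=6: 0, 0, 0, 1, 2, 2, 3, 4, 4, 5, 6, 6
  i=7: 0, 0, 0, 1, 2, 3, 4, 5, 5, 6, 7, 7
  i=8: 0, 1, 1, 2, 3, 4, 5, 6, 6, 7, 8, 8
  i=9: 0, 1, 1, 2, 3, 4, 5, 6, 7, 8, 9, 9
  i=10: 0, 1, 2, 3, 4, 5, 6, 7, 8, 9, 10, 10
  i=11: 0, 1, 2, 3, 4, 5, 6, 7, 8, 9, 10, 11
  i=12: 1, 2, 3, 4, 5, 6, 7, 8, 9, 10, 11, 12

so w = (8, 4, 11, 10, 7, 5, 6, 2, 9, 3, 12, 1).

D(w) has 41 cells with 8 SE-corners; essential set:

[(1, 7, 0), (3, 10, 2), (4, 7, 1), (4, 9, 2), (5, 6, 1), (7, 3, 0), (9, 3, 1), (11, 1, 0)]
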